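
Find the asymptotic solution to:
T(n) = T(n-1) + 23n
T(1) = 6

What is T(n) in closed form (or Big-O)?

Unrolling: T(n) = 6 + 23*(2 + 3 + ... + n) = 6 + 23*(n(n+1)/2 - 1) = O(n^2).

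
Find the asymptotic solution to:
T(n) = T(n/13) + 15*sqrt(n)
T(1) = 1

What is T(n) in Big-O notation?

Each level contributes sqrt(n/13^k). Geometric series with ratio 1/sqrt(13) < 1 sums to O(sqrt(n)).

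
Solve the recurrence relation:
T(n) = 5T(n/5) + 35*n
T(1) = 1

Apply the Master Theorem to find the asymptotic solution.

a=5, b=5, f(n)=35*n. log_5(5) = 1. Case 2: T(n) = O(n log n).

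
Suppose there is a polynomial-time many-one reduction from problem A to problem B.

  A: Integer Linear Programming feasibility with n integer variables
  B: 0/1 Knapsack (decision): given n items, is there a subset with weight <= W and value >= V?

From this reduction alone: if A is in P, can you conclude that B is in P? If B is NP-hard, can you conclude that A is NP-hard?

A poly-time reduction A <=_p B transfers tractability DOWN (B easy => A easy) and hardness UP (A hard => B hard), not the reverse.
From A in P, the reduction alone does NOT give B in P: any problem in P trivially reduces to SAT, yet SAT is not known to be in P.
From B NP-hard, the reduction alone does NOT give A NP-hard: again, easy problems reduce to hard ones.
(Here in fact A is NP-complete and B is NP-complete.)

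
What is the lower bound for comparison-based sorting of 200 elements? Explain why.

A comparison-based sorting algorithm corresponds to a decision tree. With 200! possible permutations, the tree has 200! leaves. The height is at least log_2(200!) = Omega(n log n) by Stirling's approximation.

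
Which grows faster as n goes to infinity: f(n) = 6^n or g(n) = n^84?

f(n) = 6^n grows faster: any exponential with base > 1 dominates every polynomial.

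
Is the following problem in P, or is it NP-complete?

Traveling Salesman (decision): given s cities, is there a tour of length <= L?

This problem is NP-complete: reduces from Hamiltonian Cycle.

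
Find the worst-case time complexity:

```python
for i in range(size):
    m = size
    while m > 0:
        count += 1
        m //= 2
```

Time complexity: O(n log n).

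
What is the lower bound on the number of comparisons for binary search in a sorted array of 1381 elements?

With 1381 possible positions, we need at least ceil(log_2(1381)) = 11 comparisons. Each comparison splits the remaining candidates by at most half.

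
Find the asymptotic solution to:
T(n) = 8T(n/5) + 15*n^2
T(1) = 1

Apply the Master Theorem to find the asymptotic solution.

a=8, b=5, f(n)=15*n^2. log_5(8) = 1.292 < 2. Case 3: T(n) = O(n^2).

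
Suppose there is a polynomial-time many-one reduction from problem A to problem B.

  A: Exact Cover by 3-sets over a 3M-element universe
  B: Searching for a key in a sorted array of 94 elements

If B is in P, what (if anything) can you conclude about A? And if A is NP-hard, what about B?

A poly-time reduction A <=_p B means any A-instance can be transformed to a B-instance in poly time.
If B is in P: compose the reduction with B's poly-time algorithm to solve A in poly time, so A is in P.
If A is NP-hard: every NP problem reduces to A, which reduces to B; composing reductions, every NP problem reduces to B, so B is NP-hard.
(Here in fact A is NP-complete and B is in P, so no such reduction is known -- its existence would imply P = NP; the analysis concerns only what the assumed reduction would or would not let you conclude.)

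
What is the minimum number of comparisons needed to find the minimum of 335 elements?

Finding the minimum requires 334 comparisons, identical reasoning to finding the maximum. Each comparison eliminates one candidate.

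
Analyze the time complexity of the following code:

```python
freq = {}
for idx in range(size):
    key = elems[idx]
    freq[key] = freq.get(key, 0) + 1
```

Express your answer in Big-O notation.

Time complexity: O(n).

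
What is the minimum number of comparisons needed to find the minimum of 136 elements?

Finding the minimum requires 135 comparisons, identical reasoning to finding the maximum. Each comparison eliminates one candidate.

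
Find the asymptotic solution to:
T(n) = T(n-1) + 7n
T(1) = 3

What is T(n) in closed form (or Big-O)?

Unrolling: T(n) = 3 + 7*(2 + 3 + ... + n) = 3 + 7*(n(n+1)/2 - 1) = O(n^2).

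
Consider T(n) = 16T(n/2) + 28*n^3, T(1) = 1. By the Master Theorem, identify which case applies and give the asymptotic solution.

a=16, b=2, f(n)=28*n^3.
log_2(16) = 4 > 3.
Since f(n) = O(n^3) is polynomially smaller than n^4, Case 1 applies.
T(n) = Theta(n^4).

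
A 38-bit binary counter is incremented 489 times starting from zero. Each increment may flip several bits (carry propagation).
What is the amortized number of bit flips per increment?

Bit i flips on every 2^i-th increment, so over 489 increments bit i flips floor(489/2^i) times. Summing over i: total flips < 2 * 489. Amortized: < 2 = O(1) per increment.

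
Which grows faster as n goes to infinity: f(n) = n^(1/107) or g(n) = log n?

f(n) = n^(1/107) grows faster: any positive power of n dominates log n.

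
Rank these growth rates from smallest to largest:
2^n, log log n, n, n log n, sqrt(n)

Ordered by growth rate: log log n < sqrt(n) < n < n log n < 2^n.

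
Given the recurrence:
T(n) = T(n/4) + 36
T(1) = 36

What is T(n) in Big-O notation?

Each step divides n by 4 and adds 36. After log_4(n) steps, T(n) = O(log n).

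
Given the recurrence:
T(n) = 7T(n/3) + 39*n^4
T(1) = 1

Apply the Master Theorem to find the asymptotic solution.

a=7, b=3, f(n)=39*n^4. log_3(7) = 1.771 < 4. Case 3: T(n) = O(n^4).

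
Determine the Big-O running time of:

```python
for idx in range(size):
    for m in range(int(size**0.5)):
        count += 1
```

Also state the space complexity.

Time complexity: O(n * sqrt(n)).
Space complexity: O(1).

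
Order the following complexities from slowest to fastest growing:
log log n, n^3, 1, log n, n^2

Ordered by growth rate: 1 < log log n < log n < n^2 < n^3.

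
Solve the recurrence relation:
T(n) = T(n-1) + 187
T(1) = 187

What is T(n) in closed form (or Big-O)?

Unrolling: T(n) = T(n-1) + 187 = T(n-2) + 2*187 = ... = T(1) + (n-1)*187 = 187 + (n-1)*187 = 187n.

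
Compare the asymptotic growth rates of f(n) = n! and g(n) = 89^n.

f(n) = n! grows faster: n!/89^n -> infinity by Stirling.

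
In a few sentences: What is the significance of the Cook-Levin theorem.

The Cook-Levin theorem proves that SAT is NP-complete. It was the first problem shown to be NP-complete, establishing the foundation for proving other problems NP-complete via reductions from SAT.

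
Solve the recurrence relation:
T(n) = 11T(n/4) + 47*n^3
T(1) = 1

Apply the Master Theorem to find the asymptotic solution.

a=11, b=4, f(n)=47*n^3. log_4(11) = 1.73 < 3. Case 3: T(n) = O(n^3).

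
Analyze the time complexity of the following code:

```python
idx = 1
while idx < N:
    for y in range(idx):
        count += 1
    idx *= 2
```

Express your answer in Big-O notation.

Time complexity: O(n).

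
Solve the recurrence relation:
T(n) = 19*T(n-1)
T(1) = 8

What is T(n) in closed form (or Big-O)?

Each step multiplies by 19. T(n) = T(1)*19^(n-1) = 8*19^(n-1).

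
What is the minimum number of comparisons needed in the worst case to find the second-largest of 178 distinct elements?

Lower bound: finding the max needs 178-1 comparisons. By the adversary weight-doubling argument, the max must personally win >= ceil(log_2(178)) = 8 comparisons; the 2nd-largest is among those 8 losers, needing 8-1 more comparisons. Total >= 178-1 + 8-1 = 184. A balanced knockout tournament achieves this.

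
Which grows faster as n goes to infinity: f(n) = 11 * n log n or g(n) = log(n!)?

f(n) = 11 * n log n and g(n) = log(n!) are Theta of each other: Stirling: log(n!) = n log n - n + O(log n) = Theta(n log n); the constant 11 doesn't change the Theta class.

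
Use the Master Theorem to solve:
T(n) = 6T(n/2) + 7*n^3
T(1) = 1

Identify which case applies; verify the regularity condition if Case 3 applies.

a=6, b=2, f(n)=7*n^3.
log_2(6) = 2.585 < 3.
f(n) = Omega(n^(2.585+epsilon)) for some epsilon > 0, so Case 3 is the candidate.
Regularity: a*f(n/b) = 6*7*(n/2)^3 = (6/8)*7*n^3 <= c*f(n) with c = 6/8 < 1. Satisfied.
Case 3: T(n) = Theta(n^3).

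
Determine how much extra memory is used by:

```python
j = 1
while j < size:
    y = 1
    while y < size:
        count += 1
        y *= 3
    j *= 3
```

Space complexity: O(1).
Only a constant amount of auxiliary storage is used; nothing grows with n.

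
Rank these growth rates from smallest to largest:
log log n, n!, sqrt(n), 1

Ordered by growth rate: 1 < log log n < sqrt(n) < n!.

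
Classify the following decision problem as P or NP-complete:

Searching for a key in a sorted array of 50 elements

This problem is in P: binary search runs in O(log n).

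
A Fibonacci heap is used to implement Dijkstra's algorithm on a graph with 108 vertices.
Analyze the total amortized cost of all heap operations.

Dijkstra performs 108 insert, 108 extract-min, and at most E decrease-key operations. With Fibonacci heap: insert O(1) amortized, extract-min O(log n) amortized, decrease-key O(1) amortized. Total with n = 108: O(n * 1 + n * log n + E * 1) = O(n log n + E).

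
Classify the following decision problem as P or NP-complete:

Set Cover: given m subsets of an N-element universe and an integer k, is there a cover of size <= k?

This problem is NP-complete: one of Karp's 21 NP-complete problems (with k part of the input).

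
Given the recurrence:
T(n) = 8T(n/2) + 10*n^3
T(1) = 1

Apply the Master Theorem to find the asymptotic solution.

a=8, b=2, f(n)=10*n^3. log_2(8) = 3. Case 2: T(n) = O(n^3 log n).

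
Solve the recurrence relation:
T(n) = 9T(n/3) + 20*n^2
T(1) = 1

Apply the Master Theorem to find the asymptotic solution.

a=9, b=3, f(n)=20*n^2. log_3(9) = 2. Case 2: T(n) = O(n^2 log n).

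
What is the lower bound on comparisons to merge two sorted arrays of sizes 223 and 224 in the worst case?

Adversary: with |223 - 224| <= 1 the inputs can be fully interleaved so that every adjacent pair in the merged output comes from different arrays. Then each of the 446 adjacent pairs must be directly compared, or the algorithm cannot determine their relative order. Standard merge meets this bound.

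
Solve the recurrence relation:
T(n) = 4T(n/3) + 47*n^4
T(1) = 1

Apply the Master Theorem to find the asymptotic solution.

a=4, b=3, f(n)=47*n^4. log_3(4) = 1.262 < 4. Case 3: T(n) = O(n^4).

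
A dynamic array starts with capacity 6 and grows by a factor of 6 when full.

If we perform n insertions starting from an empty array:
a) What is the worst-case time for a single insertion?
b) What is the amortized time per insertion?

(a) Worst-case single insertion: O(n) -- when the array is full at capacity c, the resize copies all c elements, and c can be Theta(n).
(b) Resizes happen at sizes 6, 36, 216, ... Total copy cost for n insertions: 6 + 36 + ... = O(n) (geometric series with ratio 1/6). Amortized cost per insertion: O(n)/n = O(1).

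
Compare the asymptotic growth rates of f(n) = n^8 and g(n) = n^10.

g(n) = n^10 grows faster: n^10/n^8 = n^2 -> infinity.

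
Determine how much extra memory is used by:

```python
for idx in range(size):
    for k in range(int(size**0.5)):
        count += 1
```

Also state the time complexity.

Space complexity: O(1).
Only a constant amount of auxiliary storage is used; nothing grows with n.
Time complexity: O(n * sqrt(n)).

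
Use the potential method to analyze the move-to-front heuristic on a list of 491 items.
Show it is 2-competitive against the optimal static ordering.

Let Phi = number of inversions between the MTF list and the optimal static list (0 <= Phi <= C(491,2)). Accessing an element at MTF position k and optimal position j: the move-to-front destroys all k-1 inversions in front of it that are not in front in optimal (>= k-j of them) and creates at most j-1 new ones. Amortized cost <= k + (j-1) - (k-j) = 2j - 1 <= 2 * optimal cost.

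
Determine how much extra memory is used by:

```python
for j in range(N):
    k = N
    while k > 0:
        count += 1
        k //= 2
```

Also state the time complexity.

Space complexity: O(1).
Only a constant amount of auxiliary storage is used; nothing grows with n.
Time complexity: O(n log n).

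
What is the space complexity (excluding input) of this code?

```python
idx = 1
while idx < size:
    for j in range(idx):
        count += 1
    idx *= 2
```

Space complexity: O(1).
Only a constant amount of auxiliary storage is used; nothing grows with n.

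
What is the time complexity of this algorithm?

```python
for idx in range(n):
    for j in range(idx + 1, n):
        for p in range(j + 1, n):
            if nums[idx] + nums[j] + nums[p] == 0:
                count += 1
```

Time complexity: O(n^3).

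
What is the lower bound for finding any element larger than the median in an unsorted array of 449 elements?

To find an element larger than the median of 449 elements, we must see Omega(n) elements. Without seeing enough elements, an adversary can make any unseen element the median.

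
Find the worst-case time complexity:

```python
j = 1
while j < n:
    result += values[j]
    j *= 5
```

Time complexity: O(log n).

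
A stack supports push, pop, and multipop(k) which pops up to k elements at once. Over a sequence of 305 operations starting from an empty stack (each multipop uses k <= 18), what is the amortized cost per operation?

Each element is pushed exactly once and popped at most once (whether by pop or as part of a multipop). So the total number of individual pops over the whole sequence is at most the number of pushes, which is at most 305. Total work <= 2 * 305, hence O(1) amortized per operation.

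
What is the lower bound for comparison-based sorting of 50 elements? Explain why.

A comparison-based sorting algorithm corresponds to a decision tree. With 50! possible permutations, the tree has 50! leaves. The height is at least log_2(50!) = Omega(n log n) by Stirling's approximation.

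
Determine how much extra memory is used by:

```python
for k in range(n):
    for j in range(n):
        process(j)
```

Space complexity: O(1).
Only a constant amount of auxiliary storage is used; nothing grows with n.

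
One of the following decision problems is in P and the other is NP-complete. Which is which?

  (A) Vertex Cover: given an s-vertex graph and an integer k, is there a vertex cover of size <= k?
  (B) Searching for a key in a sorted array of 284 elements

(A) is NP-complete: one of Karp's 21 NP-complete problems (with k part of the input; for any fixed constant k it is in P).
(B) is P: binary search runs in O(log n).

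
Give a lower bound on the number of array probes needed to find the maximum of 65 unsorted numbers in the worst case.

Adversary: any unprobed cell could hold a value larger than everything seen so far. If fewer than 65 cells are probed, the adversary places the max in an unprobed cell. So all 65 cells must be examined; together with 65-1 comparisons this is tight.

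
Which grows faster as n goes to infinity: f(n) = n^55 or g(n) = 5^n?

g(n) = 5^n grows faster: any exponential with base > 1 dominates every polynomial.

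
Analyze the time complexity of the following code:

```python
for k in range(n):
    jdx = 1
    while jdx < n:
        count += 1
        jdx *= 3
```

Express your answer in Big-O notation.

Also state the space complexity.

Time complexity: O(n log n).
Space complexity: O(1).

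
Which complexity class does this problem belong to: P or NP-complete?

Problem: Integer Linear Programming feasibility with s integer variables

This problem is NP-complete: ILP feasibility is NP-complete (LP relaxation is in P).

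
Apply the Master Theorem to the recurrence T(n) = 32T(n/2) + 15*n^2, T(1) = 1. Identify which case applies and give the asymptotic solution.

a=32, b=2, f(n)=15*n^2.
log_2(32) = 5 > 2.
Since f(n) = O(n^2) is polynomially smaller than n^5, Case 1 applies.
T(n) = Theta(n^5).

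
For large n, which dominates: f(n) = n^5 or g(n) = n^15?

g(n) = n^15 grows faster: n^15/n^5 = n^10 -> infinity.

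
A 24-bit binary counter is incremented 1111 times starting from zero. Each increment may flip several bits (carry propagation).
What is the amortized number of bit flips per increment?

Bit i flips on every 2^i-th increment, so over 1111 increments bit i flips floor(1111/2^i) times. Summing over i: total flips < 2 * 1111. Amortized: < 2 = O(1) per increment.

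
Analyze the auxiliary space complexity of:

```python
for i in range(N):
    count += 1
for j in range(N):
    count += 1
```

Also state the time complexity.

Space complexity: O(1).
Only a constant amount of auxiliary storage is used; nothing grows with n.
Time complexity: O(n).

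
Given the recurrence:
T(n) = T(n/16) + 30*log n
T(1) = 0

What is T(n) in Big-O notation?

Each of the log_16(n) levels adds O(log n). T(n) = O(log^2 n).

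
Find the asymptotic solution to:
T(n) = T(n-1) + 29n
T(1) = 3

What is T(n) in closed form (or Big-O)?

Unrolling: T(n) = 3 + 29*(2 + 3 + ... + n) = 3 + 29*(n(n+1)/2 - 1) = O(n^2).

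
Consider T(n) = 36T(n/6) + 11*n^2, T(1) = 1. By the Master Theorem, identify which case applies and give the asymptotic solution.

a=36, b=6, f(n)=11*n^2.
log_6(36) = 2, so n^(log_b(a)) = n^2.
f(n) = Theta(n^2), so Case 2 applies.
T(n) = Theta(n^2 log n).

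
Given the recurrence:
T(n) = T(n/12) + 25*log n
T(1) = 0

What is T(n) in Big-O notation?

Each of the log_12(n) levels adds O(log n). T(n) = O(log^2 n).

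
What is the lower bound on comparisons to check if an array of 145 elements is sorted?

To verify 145 elements are sorted, we must compare each consecutive pair. Skipping any pair allows an adversary to swap them. Therefore 144 comparisons are necessary and sufficient.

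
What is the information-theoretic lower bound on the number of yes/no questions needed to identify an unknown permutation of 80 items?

There are 80! = 71569457046263802294811533723186532165584657342365752577109445058227039255480148842668944867280814080000000000000000000 permutations. Each yes/no question gives at most 1 bit, so at least ceil(log_2(71569457046263802294811533723186532165584657342365752577109445058227039255480148842668944867280814080000000000000000000)) = 395 questions are needed.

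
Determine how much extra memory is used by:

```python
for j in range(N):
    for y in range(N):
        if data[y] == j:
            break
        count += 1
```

Space complexity: O(1).
Only a constant amount of auxiliary storage is used; nothing grows with n.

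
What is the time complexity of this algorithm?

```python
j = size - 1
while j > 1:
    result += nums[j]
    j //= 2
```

Time complexity: O(log n).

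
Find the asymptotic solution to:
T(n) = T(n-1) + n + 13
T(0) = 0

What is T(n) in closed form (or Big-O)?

Dominant term in sum is 1*sum(i, i=1..n) = 1*n*(n+1)/2 = O(n^2).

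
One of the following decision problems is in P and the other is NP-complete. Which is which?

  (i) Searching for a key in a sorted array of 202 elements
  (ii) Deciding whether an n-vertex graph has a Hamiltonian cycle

(i) is P: binary search runs in O(log n).
(ii) is NP-complete: one of Karp's 21 NP-complete problems.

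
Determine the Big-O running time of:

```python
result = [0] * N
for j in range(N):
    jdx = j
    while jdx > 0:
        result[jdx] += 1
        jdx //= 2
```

Time complexity: O(n log n).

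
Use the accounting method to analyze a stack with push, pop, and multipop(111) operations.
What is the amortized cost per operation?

Assign 2 credits per push (1 for the push, 1 saved for a future pop). Each pop or element popped by multipop(111) uses 1 saved credit. Total credits never go negative, so amortized cost is O(1).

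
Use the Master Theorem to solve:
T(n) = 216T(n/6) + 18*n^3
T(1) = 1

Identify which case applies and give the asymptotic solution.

a=216, b=6, f(n)=18*n^3.
log_6(216) = 3, so n^(log_b(a)) = n^3.
f(n) = Theta(n^3), so Case 2 applies.
T(n) = Theta(n^3 log n).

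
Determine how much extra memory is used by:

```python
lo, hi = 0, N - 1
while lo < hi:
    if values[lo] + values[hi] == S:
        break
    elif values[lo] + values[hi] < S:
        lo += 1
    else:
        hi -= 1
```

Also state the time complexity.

Space complexity: O(1).
Only a constant amount of auxiliary storage is used; nothing grows with n.
Time complexity: O(n).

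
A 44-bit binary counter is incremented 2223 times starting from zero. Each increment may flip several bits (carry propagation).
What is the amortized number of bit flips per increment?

Bit i flips on every 2^i-th increment, so over 2223 increments bit i flips floor(2223/2^i) times. Summing over i: total flips < 2 * 2223. Amortized: < 2 = O(1) per increment.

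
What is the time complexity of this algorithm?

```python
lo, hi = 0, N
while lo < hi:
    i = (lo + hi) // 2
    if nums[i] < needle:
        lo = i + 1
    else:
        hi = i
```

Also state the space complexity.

Time complexity: O(log n).
Space complexity: O(1).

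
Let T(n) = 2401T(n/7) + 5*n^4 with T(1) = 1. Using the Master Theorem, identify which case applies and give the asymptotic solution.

a=2401, b=7, f(n)=5*n^4.
log_7(2401) = 4, so n^(log_b(a)) = n^4.
f(n) = Theta(n^4), so Case 2 applies.
T(n) = Theta(n^4 log n).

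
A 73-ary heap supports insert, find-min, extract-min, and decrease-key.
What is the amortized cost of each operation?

The 73-ary heap has height O(log_73 n). Insert sifts up: O(log_73 n). Find-min reads the root: O(1). Extract-min sifts down comparing 73 children per level: O(73 * log_73 n). Decrease-key sifts up: O(log_73 n).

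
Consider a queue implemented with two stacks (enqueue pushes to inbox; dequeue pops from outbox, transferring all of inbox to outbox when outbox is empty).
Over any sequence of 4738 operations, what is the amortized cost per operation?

Each element is pushed to inbox once, popped once, pushed to outbox once, and popped once: 4 unit operations over its lifetime. Over 4738 operations the total work is O(4738). Amortized O(1) per enqueue/dequeue.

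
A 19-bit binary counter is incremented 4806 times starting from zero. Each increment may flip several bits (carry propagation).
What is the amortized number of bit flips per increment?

Bit i flips on every 2^i-th increment, so over 4806 increments bit i flips floor(4806/2^i) times. Summing over i: total flips < 2 * 4806. Amortized: < 2 = O(1) per increment.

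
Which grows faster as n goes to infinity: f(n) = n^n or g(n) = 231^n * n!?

g(n) = 231^n * n! grows faster: by Stirling n! ~ sqrt(2 pi n)(n/e)^n, so 231^n n! / n^n ~ (231/e)^n sqrt(2 pi n) -> infinity since 231/e > 1.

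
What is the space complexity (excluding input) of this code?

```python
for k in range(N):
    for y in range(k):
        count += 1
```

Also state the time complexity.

Space complexity: O(1).
Only a constant amount of auxiliary storage is used; nothing grows with n.
Time complexity: O(n^2).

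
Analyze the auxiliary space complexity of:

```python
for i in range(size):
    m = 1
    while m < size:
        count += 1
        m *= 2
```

Space complexity: O(1).
Only a constant amount of auxiliary storage is used; nothing grows with n.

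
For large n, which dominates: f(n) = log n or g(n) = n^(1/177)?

g(n) = n^(1/177) grows faster: any positive power of n dominates log n.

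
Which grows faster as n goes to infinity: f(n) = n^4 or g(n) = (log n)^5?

f(n) = n^4 grows faster: any positive polynomial dominates any polylog.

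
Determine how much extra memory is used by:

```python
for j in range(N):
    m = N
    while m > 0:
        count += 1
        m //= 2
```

Space complexity: O(1).
Only a constant amount of auxiliary storage is used; nothing grows with n.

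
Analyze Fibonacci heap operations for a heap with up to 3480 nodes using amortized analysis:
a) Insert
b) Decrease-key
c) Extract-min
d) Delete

Fibonacci heaps use lazy consolidation. Potential function Phi = t + 2m (t = number of trees, m = marked nodes).
- Insert: O(1) actual, Delta Phi = +1 (one new tree) => O(1) amortized.
- Decrease-key: with c cascading cuts, actual cost is O(c); Delta Phi <= c - 2(c-1) + 2 = 4 - c (c new trees; >= c-1 marks cleared; <= 1 new mark). Amortized O(c) + (4 - c) = O(1).
- Extract-min: O(D(n) + t) actual; consolidation drops t to <= D(n)+1, so Delta Phi pays for the t term. D(n) = O(log n) for n = 3480 => O(log n) amortized.
- Delete: decrease-key to -inf then extract-min = O(log n).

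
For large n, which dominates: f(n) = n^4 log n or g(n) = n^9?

g(n) = n^9 grows faster: n^9 / (n^4 log n) = n^5/log n -> infinity.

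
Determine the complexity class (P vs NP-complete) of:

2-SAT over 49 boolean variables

This problem is in P: 2-SAT is solvable in linear time via implication-graph SCCs.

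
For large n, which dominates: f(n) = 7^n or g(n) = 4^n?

f(n) = 7^n grows faster: (7/4)^n -> infinity since 7/4 > 1.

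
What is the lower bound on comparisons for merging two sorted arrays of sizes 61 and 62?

Adversary argument: with sizes 61 and 62 (differing by at most 1), interleave the two arrays so that every consecutive pair in the output comes from different inputs. Then each of the 122 adjacent output pairs must be directly compared, or the algorithm cannot determine their relative order. So 122 comparisons are necessary; standard merge achieves this.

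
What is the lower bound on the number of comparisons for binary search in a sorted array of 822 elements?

With 822 possible positions, we need at least ceil(log_2(822)) = 10 comparisons. Each comparison splits the remaining candidates by at most half.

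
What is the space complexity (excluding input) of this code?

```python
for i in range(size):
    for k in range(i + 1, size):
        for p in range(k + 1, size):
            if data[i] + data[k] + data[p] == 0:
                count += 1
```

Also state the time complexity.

Space complexity: O(1).
Only a constant amount of auxiliary storage is used; nothing grows with n.
Time complexity: O(n^3).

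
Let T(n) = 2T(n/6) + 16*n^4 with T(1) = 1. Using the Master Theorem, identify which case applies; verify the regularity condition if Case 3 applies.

a=2, b=6, f(n)=16*n^4.
log_6(2) = 0.3869 < 4.
f(n) = Omega(n^(0.3869+epsilon)) for some epsilon > 0, so Case 3 is the candidate.
Regularity: a*f(n/b) = 2*16*(n/6)^4 = (2/1296)*16*n^4 <= c*f(n) with c = 2/1296 < 1. Satisfied.
Case 3: T(n) = Theta(n^4).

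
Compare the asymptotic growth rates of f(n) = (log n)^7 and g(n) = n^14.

g(n) = n^14 grows faster: any positive polynomial dominates any polylog.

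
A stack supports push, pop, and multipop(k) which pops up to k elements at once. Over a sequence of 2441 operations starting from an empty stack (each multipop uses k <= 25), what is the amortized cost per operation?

Each element is pushed exactly once and popped at most once (whether by pop or as part of a multipop). So the total number of individual pops over the whole sequence is at most the number of pushes, which is at most 2441. Total work <= 2 * 2441, hence O(1) amortized per operation.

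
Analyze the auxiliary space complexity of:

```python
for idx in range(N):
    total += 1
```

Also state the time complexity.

Space complexity: O(1).
Only a constant amount of auxiliary storage is used; nothing grows with n.
Time complexity: O(n).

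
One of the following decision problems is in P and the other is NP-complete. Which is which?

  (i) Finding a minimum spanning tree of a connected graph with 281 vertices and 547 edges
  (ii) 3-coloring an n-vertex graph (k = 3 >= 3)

(i) is P: Kruskal's / Prim's algorithms run in polynomial time.
(ii) is NP-complete: graph k-coloring for k>=3 is NP-complete by reduction from 3-SAT.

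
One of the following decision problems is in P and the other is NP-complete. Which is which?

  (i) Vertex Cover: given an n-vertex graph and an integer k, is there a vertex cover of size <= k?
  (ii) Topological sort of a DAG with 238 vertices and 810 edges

(i) is NP-complete: one of Karp's 21 NP-complete problems (with k part of the input; for any fixed constant k it is in P).
(ii) is P: DFS-based topological sort runs in O(V+E).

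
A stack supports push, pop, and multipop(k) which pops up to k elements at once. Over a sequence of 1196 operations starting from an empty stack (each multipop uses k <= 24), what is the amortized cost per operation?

Each element is pushed exactly once and popped at most once (whether by pop or as part of a multipop). So the total number of individual pops over the whole sequence is at most the number of pushes, which is at most 1196. Total work <= 2 * 1196, hence O(1) amortized per operation.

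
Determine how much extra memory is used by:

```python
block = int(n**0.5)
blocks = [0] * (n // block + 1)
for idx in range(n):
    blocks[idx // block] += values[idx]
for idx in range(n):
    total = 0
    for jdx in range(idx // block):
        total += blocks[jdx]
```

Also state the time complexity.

Space complexity: O(sqrt(n)).
Storage scales with sqrt(n).
Time complexity: O(n * sqrt(n)).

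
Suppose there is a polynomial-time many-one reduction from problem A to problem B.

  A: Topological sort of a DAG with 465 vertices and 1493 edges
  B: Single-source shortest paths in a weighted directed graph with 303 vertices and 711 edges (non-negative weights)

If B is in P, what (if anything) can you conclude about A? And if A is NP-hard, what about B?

A poly-time reduction A <=_p B means any A-instance can be transformed to a B-instance in poly time.
If B is in P: compose the reduction with B's poly-time algorithm to solve A in poly time, so A is in P.
If A is NP-hard: every NP problem reduces to A, which reduces to B; composing reductions, every NP problem reduces to B, so B is NP-hard.
(Here in fact A is P and B is P.)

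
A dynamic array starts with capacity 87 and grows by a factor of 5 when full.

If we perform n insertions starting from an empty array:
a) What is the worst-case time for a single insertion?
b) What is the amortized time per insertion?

(a) Worst-case single insertion: O(n) -- when the array is full at capacity c, the resize copies all c elements, and c can be Theta(n).
(b) Resizes happen at sizes 87, 435, 2175, ... Total copy cost for n insertions: 87 + 435 + ... = O(n) (geometric series with ratio 1/5). Amortized cost per insertion: O(n)/n = O(1).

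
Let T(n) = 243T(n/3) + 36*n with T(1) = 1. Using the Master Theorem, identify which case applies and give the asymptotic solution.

a=243, b=3, f(n)=36*n.
log_3(243) = 5 > 1.
Since f(n) = O(n^1) is polynomially smaller than n^5, Case 1 applies.
T(n) = Theta(n^5).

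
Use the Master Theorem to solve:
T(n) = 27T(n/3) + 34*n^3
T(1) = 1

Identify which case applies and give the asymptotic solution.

a=27, b=3, f(n)=34*n^3.
log_3(27) = 3, so n^(log_b(a)) = n^3.
f(n) = Theta(n^3), so Case 2 applies.
T(n) = Theta(n^3 log n).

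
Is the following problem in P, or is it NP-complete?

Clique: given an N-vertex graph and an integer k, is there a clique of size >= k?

This problem is NP-complete: complement of Independent Set / Vertex Cover (with k part of the input).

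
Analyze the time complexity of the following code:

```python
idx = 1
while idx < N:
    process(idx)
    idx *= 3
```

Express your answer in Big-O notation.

Time complexity: O(log n).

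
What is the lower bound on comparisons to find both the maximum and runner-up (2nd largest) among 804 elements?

Lower bound: finding the max needs 804-1 comparisons. By an adversary weight-doubling argument, the maximum element must personally win at least ceil(log_2(804)) = 10 comparisons in any correct algorithm. The 2nd largest is among those 10 direct losers, and distinguishing it requires 10-1 more comparisons. Total >= 804-1 + 10-1 = 812. A balanced tournament achieves this bound exactly.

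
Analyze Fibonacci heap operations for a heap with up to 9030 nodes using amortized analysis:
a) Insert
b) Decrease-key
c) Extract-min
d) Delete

Fibonacci heaps use lazy consolidation. Potential function Phi = t + 2m (t = number of trees, m = marked nodes).
- Insert: O(1) actual, Delta Phi = +1 (one new tree) => O(1) amortized.
- Decrease-key: with c cascading cuts, actual cost is O(c); Delta Phi <= c - 2(c-1) + 2 = 4 - c (c new trees; >= c-1 marks cleared; <= 1 new mark). Amortized O(c) + (4 - c) = O(1).
- Extract-min: O(D(n) + t) actual; consolidation drops t to <= D(n)+1, so Delta Phi pays for the t term. D(n) = O(log n) for n = 9030 => O(log n) amortized.
- Delete: decrease-key to -inf then extract-min = O(log n).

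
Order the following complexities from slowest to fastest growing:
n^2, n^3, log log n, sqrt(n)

Ordered by growth rate: log log n < sqrt(n) < n^2 < n^3.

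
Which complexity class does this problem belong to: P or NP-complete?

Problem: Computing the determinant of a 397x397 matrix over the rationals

This problem is in P: Gaussian elimination runs in O(n^3).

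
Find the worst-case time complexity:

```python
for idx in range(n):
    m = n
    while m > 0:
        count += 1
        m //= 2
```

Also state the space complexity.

Time complexity: O(n log n).
Space complexity: O(1).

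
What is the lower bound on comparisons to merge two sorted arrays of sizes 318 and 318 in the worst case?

Adversary: with |318 - 318| <= 1 the inputs can be fully interleaved so that every adjacent pair in the merged output comes from different arrays. Then each of the 635 adjacent pairs must be directly compared, or the algorithm cannot determine their relative order. Standard merge meets this bound.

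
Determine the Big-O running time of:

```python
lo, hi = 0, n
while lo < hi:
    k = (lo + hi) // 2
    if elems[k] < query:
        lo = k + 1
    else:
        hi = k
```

Time complexity: O(log n).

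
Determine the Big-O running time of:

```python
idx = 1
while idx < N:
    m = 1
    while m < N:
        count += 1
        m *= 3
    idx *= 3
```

Time complexity: O(log^2 n).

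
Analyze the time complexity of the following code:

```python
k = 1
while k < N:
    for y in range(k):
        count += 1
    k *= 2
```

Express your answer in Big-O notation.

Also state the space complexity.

Time complexity: O(n).
Space complexity: O(1).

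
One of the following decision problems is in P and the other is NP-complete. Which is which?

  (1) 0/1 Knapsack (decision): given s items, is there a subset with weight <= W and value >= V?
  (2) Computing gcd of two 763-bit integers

(1) is NP-complete: reduces from Subset Sum.
(2) is P: the Euclidean algorithm runs in polynomial time in the bit-length.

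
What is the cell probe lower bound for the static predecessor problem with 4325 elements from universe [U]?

The Patrascu-Thorup lower bound shows any data structure on n = 4325 elements using O(n * polylog(n)) space requires Omega(log log U) query time. van Emde Boas trees achieve O(log log U) with O(U) space.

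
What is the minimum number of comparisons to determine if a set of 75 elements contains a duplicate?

Determining if 75 elements are all distinct requires Omega(n log n) comparisons in the comparison model. This follows from the element distinctness lower bound.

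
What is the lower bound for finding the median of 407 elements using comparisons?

To find the median of 407 elements, every element must be compared at least once, so the lower bound is Omega(n). The BFPRT algorithm achieves O(n), making this tight.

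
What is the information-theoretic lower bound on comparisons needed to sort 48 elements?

There are 48! = 12413915592536072670862289047373375038521486354677760000000000 possible orderings. Each comparison gives 1 bit. We need at least ceil(log_2(12413915592536072670862289047373375038521486354677760000000000)) = 203 comparisons.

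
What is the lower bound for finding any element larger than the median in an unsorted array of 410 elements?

To find an element larger than the median of 410 elements, we must see Omega(n) elements. Without seeing enough elements, an adversary can make any unseen element the median.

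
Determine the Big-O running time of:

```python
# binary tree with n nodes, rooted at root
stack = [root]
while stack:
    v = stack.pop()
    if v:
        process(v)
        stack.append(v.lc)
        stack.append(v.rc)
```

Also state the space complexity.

Time complexity: O(n).
Space complexity: O(n).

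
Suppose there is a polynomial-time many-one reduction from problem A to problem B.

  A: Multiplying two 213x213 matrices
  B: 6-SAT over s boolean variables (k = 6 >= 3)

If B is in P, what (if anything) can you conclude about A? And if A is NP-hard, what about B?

A poly-time reduction A <=_p B means any A-instance can be transformed to a B-instance in poly time.
If B is in P: compose the reduction with B's poly-time algorithm to solve A in poly time, so A is in P.
If A is NP-hard: every NP problem reduces to A, which reduces to B; composing reductions, every NP problem reduces to B, so B is NP-hard.
(Here in fact A is P and B is NP-complete.)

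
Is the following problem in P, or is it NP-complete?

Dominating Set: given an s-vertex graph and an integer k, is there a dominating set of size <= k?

This problem is NP-complete: reduces from Set Cover (with k part of the input).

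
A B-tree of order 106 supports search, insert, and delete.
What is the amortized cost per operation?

B-tree of order 106 has height O(log_106 n). Each operation traverses the tree height. Splits during insert and merges during delete are O(1) each and occur at most once per level. Total cost per operation: O(log_106 n).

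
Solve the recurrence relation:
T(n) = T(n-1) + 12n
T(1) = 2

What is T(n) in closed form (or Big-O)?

Unrolling: T(n) = 2 + 12*(2 + 3 + ... + n) = 2 + 12*(n(n+1)/2 - 1) = O(n^2).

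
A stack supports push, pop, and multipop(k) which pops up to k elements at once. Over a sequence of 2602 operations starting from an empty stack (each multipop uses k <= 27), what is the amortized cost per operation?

Each element is pushed exactly once and popped at most once (whether by pop or as part of a multipop). So the total number of individual pops over the whole sequence is at most the number of pushes, which is at most 2602. Total work <= 2 * 2602, hence O(1) amortized per operation.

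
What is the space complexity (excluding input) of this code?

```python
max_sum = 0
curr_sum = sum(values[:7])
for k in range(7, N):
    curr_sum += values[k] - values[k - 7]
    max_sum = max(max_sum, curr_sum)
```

Space complexity: O(1).
Only a constant amount of auxiliary storage is used; nothing grows with n.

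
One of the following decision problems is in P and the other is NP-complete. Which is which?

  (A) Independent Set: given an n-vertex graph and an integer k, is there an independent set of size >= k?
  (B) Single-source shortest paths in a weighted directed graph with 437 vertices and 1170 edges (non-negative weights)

(A) is NP-complete: complement of Clique (with k part of the input).
(B) is P: Dijkstra's algorithm runs in O((V+E) log V).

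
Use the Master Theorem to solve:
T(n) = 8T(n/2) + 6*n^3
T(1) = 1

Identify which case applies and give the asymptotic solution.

a=8, b=2, f(n)=6*n^3.
log_2(8) = 3, so n^(log_b(a)) = n^3.
f(n) = Theta(n^3), so Case 2 applies.
T(n) = Theta(n^3 log n).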